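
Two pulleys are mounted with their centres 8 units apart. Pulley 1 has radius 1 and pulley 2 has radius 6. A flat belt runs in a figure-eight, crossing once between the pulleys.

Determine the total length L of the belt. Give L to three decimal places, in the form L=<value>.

crossed belt: β = asin((r1+r2)/C) = asin(7/8) = 61.0450°
wrap1 = wrap2 = π + 2β = 302.0900°
tangent length = C·cosβ = 3.8730
L = (r1+r2)·wrap + 2·C·cosβ = 7·5.2725 + 2·3.8730 = 44.6532

L=44.653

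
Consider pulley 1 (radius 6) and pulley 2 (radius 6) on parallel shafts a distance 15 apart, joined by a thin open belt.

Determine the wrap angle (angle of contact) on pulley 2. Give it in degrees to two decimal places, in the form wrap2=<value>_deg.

open belt: β = asin((r2−r1)/C) = asin(0/15) = 0.0000°
wrap1 = π − 2β = 180.0000°
wrap2 = π + 2β = 180.0000°

wrap2=180.00_deg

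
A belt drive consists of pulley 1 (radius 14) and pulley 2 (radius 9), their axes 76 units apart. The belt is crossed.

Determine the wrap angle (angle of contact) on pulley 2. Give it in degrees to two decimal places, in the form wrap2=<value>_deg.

crossed belt: β = asin((r1+r2)/C) = asin(23/76) = 17.6157°
wrap1 = wrap2 = π + 2β = 215.2315°

wrap2=215.23_deg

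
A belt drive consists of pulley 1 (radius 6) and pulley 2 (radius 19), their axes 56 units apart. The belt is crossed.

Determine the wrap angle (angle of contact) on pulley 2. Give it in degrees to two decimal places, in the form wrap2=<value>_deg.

crossed belt: β = asin((r1+r2)/C) = asin(25/56) = 26.5148°
wrap1 = wrap2 = π + 2β = 233.0295°

wrap2=233.03_deg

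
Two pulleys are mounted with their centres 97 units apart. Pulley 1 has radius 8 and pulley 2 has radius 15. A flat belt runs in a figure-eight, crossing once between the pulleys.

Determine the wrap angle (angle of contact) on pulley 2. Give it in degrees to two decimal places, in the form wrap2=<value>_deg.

crossed belt: β = asin((r1+r2)/C) = asin(23/97) = 13.7162°
wrap1 = wrap2 = π + 2β = 207.4325°

wrap2=207.43_deg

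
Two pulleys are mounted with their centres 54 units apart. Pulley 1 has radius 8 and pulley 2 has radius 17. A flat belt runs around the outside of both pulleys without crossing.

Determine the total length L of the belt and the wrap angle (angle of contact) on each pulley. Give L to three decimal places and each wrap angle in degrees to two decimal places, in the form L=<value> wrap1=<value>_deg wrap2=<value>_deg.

open belt: β = asin((r2−r1)/C) = asin(9/54) = 9.5941°
wrap1 = π − 2β = 160.8119°
wrap2 = π + 2β = 199.1881°
tangent length = C·cosβ = 53.2447
L = r1·wrap1 + r2·wrap2 + 2·C·cosβ = 8·2.8067 + 17·3.4765 + 2·53.2447 = 188.0433

L=188.043 wrap1=160.81_deg wrap2=199.19_deg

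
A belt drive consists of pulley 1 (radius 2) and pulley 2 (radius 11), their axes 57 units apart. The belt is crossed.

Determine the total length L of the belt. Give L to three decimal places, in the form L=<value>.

L=157.819

crossed belt: β = asin((r1+r2)/C) = asin(13/57) = 13.1835°
wrap1 = wrap2 = π + 2β = 206.3670°
tangent length = C·cosβ = 55.4977
L = (r1+r2)·wrap + 2·C·cosβ = 13·3.6018 + 2·55.4977 = 157.8187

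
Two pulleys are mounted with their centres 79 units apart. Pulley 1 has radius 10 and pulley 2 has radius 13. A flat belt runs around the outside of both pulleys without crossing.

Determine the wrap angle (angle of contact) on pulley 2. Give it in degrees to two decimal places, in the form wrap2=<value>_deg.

wrap2=184.35_deg

open belt: β = asin((r2−r1)/C) = asin(3/79) = 2.1763°
wrap1 = π − 2β = 175.6474°
wrap2 = π + 2β = 184.3526°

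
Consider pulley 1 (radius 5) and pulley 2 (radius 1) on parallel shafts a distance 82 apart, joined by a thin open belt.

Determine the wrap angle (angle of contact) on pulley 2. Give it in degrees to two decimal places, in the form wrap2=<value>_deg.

wrap2=174.41_deg

open belt: β = asin((r2−r1)/C) = asin(-4/82) = -2.7960°
wrap1 = π − 2β = 185.5921°
wrap2 = π + 2β = 174.4079°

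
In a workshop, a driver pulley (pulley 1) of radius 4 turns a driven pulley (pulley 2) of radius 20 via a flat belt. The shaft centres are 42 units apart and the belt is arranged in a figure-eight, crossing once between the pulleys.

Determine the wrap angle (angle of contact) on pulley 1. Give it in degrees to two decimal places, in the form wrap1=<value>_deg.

wrap1=249.70_deg

crossed belt: β = asin((r1+r2)/C) = asin(24/42) = 34.8499°
wrap1 = wrap2 = π + 2β = 249.6998°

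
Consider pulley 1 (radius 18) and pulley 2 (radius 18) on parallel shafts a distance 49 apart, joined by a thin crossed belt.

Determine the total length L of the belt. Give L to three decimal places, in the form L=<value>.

crossed belt: β = asin((r1+r2)/C) = asin(36/49) = 47.2814°
wrap1 = wrap2 = π + 2β = 274.5627°
tangent length = C·cosβ = 33.2415
L = (r1+r2)·wrap + 2·C·cosβ = 36·4.7920 + 2·33.2415 = 238.9959

L=238.996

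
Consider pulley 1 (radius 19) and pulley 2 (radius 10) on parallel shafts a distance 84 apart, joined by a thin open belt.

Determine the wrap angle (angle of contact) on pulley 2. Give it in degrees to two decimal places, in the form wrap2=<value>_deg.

wrap2=167.70_deg

open belt: β = asin((r2−r1)/C) = asin(-9/84) = -6.1506°
wrap1 = π − 2β = 192.3013°
wrap2 = π + 2β = 167.6987°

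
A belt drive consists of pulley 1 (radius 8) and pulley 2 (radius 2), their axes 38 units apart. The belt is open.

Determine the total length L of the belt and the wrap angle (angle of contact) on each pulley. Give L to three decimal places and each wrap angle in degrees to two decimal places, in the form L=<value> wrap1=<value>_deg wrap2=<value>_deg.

L=108.365 wrap1=198.17_deg wrap2=161.83_deg

open belt: β = asin((r2−r1)/C) = asin(-6/38) = -9.0847°
wrap1 = π − 2β = 198.1694°
wrap2 = π + 2β = 161.8306°
tangent length = C·cosβ = 37.5233
L = r1·wrap1 + r2·wrap2 + 2·C·cosβ = 8·3.4587 + 2·2.8245 + 2·37.5233 = 108.3653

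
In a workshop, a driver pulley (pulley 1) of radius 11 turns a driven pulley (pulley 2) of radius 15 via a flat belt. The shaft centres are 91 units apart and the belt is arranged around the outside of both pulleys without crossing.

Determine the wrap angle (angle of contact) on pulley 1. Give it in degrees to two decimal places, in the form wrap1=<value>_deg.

wrap1=174.96_deg

open belt: β = asin((r2−r1)/C) = asin(4/91) = 2.5193°
wrap1 = π − 2β = 174.9614°
wrap2 = π + 2β = 185.0386°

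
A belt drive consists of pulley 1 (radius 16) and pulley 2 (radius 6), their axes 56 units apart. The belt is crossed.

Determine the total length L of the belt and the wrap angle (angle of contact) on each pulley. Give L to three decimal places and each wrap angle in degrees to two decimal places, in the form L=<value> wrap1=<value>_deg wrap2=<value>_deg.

L=189.875 wrap1=226.26_deg wrap2=226.26_deg

crossed belt: β = asin((r1+r2)/C) = asin(22/56) = 23.1324°
wrap1 = wrap2 = π + 2β = 226.2648°
tangent length = C·cosβ = 51.4976
L = (r1+r2)·wrap + 2·C·cosβ = 22·3.9491 + 2·51.4976 = 189.8746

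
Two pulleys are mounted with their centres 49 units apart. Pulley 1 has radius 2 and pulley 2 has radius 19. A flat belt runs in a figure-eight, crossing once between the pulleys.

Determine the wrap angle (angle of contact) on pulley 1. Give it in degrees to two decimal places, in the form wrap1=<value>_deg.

crossed belt: β = asin((r1+r2)/C) = asin(21/49) = 25.3769°
wrap1 = wrap2 = π + 2β = 230.7539°

wrap1=230.75_deg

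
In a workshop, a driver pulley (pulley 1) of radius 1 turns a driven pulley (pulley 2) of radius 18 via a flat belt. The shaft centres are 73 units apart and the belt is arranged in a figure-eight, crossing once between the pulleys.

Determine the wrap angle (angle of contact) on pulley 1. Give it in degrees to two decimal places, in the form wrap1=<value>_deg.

wrap1=210.17_deg

crossed belt: β = asin((r1+r2)/C) = asin(19/73) = 15.0863°
wrap1 = wrap2 = π + 2β = 210.1726°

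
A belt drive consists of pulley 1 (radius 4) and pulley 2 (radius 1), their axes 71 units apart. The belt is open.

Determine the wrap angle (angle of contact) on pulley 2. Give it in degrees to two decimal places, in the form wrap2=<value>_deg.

wrap2=175.16_deg

open belt: β = asin((r2−r1)/C) = asin(-3/71) = -2.4217°
wrap1 = π − 2β = 184.8433°
wrap2 = π + 2β = 175.1567°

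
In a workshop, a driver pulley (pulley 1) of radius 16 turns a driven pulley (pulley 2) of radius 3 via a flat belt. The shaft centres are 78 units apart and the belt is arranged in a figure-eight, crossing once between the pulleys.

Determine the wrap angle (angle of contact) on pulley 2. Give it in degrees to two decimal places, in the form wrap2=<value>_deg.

wrap2=208.20_deg

crossed belt: β = asin((r1+r2)/C) = asin(19/78) = 14.0985°
wrap1 = wrap2 = π + 2β = 208.1970°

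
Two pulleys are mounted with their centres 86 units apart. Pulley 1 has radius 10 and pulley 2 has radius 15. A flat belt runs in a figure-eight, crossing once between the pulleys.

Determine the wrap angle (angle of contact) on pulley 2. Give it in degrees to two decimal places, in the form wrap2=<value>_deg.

wrap2=213.80_deg

crossed belt: β = asin((r1+r2)/C) = asin(25/86) = 16.8997°
wrap1 = wrap2 = π + 2β = 213.7995°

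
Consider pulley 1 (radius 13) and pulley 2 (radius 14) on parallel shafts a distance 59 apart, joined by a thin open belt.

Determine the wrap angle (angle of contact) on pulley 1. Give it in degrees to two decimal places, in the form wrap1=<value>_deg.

open belt: β = asin((r2−r1)/C) = asin(1/59) = 0.9712°
wrap1 = π − 2β = 178.0577°
wrap2 = π + 2β = 181.9423°

wrap1=178.06_deg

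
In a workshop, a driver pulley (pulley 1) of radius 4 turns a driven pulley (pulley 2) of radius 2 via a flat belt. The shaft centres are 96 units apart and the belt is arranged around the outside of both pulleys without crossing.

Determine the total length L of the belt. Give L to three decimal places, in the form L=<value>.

L=210.891

open belt: β = asin((r2−r1)/C) = asin(-2/96) = -1.1937°
wrap1 = π − 2β = 182.3875°
wrap2 = π + 2β = 177.6125°
tangent length = C·cosβ = 95.9792
L = r1·wrap1 + r2·wrap2 + 2·C·cosβ = 4·3.1833 + 2·3.0999 + 2·95.9792 = 210.8912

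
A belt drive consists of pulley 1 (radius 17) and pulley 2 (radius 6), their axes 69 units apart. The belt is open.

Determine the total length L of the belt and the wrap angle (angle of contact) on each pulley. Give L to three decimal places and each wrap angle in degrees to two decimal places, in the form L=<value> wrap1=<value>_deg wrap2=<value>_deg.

L=212.014 wrap1=198.35_deg wrap2=161.65_deg

open belt: β = asin((r2−r1)/C) = asin(-11/69) = -9.1732°
wrap1 = π − 2β = 198.3465°
wrap2 = π + 2β = 161.6535°
tangent length = C·cosβ = 68.1175
L = r1·wrap1 + r2·wrap2 + 2·C·cosβ = 17·3.4618 + 6·2.8214 + 2·68.1175 = 212.0140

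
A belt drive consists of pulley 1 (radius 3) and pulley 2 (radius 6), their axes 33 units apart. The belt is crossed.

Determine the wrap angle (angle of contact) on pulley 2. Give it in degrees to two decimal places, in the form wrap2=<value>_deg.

crossed belt: β = asin((r1+r2)/C) = asin(9/33) = 15.8266°
wrap1 = wrap2 = π + 2β = 211.6532°

wrap2=211.65_deg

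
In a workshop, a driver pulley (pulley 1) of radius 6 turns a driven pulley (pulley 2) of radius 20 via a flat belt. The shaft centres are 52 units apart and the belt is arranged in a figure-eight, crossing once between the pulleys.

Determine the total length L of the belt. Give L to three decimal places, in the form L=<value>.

crossed belt: β = asin((r1+r2)/C) = asin(26/52) = 30.0000°
wrap1 = wrap2 = π + 2β = 240.0000°
tangent length = C·cosβ = 45.0333
L = (r1+r2)·wrap + 2·C·cosβ = 26·4.1888 + 2·45.0333 = 198.9752

L=198.975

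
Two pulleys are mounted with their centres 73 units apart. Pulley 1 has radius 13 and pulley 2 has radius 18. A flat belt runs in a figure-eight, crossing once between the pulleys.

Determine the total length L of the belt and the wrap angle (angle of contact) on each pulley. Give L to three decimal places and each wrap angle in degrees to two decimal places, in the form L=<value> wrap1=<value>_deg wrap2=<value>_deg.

crossed belt: β = asin((r1+r2)/C) = asin(31/73) = 25.1290°
wrap1 = wrap2 = π + 2β = 230.2580°
tangent length = C·cosβ = 66.0908
L = (r1+r2)·wrap + 2·C·cosβ = 31·4.0188 + 2·66.0908 = 256.7632

L=256.763 wrap1=230.26_deg wrap2=230.26_deg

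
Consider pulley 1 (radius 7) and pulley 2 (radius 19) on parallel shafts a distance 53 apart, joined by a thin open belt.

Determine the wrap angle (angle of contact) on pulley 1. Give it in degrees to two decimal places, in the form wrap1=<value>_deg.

wrap1=153.83_deg

open belt: β = asin((r2−r1)/C) = asin(12/53) = 13.0861°
wrap1 = π − 2β = 153.8278°
wrap2 = π + 2β = 206.1722°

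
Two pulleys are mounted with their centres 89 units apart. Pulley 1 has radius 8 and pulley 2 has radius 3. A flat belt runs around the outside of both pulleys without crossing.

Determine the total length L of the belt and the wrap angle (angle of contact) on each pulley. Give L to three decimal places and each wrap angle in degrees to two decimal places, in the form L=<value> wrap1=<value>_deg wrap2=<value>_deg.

open belt: β = asin((r2−r1)/C) = asin(-5/89) = -3.2206°
wrap1 = π − 2β = 186.4411°
wrap2 = π + 2β = 173.5589°
tangent length = C·cosβ = 88.8594
L = r1·wrap1 + r2·wrap2 + 2·C·cosβ = 8·3.2540 + 3·3.0292 + 2·88.8594 = 212.8385

L=212.838 wrap1=186.44_deg wrap2=173.56_deg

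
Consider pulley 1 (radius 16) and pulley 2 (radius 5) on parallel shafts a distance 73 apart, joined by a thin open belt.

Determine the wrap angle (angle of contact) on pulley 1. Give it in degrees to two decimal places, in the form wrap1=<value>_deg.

wrap1=197.33_deg

open belt: β = asin((r2−r1)/C) = asin(-11/73) = -8.6666°
wrap1 = π − 2β = 197.3332°
wrap2 = π + 2β = 162.6668°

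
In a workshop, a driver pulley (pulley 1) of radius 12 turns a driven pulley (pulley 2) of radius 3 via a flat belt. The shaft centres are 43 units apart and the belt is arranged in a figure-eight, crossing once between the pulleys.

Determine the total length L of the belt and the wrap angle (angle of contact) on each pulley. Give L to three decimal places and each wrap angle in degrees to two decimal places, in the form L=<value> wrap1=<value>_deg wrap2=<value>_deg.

crossed belt: β = asin((r1+r2)/C) = asin(15/43) = 20.4162°
wrap1 = wrap2 = π + 2β = 220.8324°
tangent length = C·cosβ = 40.2989
L = (r1+r2)·wrap + 2·C·cosβ = 15·3.8543 + 2·40.2989 = 138.4116

L=138.412 wrap1=220.83_deg wrap2=220.83_deg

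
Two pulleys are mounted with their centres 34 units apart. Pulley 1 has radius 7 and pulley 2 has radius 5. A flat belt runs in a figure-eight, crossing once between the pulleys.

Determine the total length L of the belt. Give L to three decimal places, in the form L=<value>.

crossed belt: β = asin((r1+r2)/C) = asin(12/34) = 20.6673°
wrap1 = wrap2 = π + 2β = 221.3346°
tangent length = C·cosβ = 31.8119
L = (r1+r2)·wrap + 2·C·cosβ = 12·3.8630 + 2·31.8119 = 109.9801

L=109.980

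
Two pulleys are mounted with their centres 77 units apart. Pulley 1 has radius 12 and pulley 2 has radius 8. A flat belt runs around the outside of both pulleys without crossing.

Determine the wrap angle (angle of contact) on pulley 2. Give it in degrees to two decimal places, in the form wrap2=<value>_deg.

wrap2=174.04_deg

open belt: β = asin((r2−r1)/C) = asin(-4/77) = -2.9777°
wrap1 = π − 2β = 185.9555°
wrap2 = π + 2β = 174.0445°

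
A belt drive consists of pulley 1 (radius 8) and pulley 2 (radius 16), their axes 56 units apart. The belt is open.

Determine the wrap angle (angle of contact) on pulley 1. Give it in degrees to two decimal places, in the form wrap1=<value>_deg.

open belt: β = asin((r2−r1)/C) = asin(8/56) = 8.2132°
wrap1 = π − 2β = 163.5736°
wrap2 = π + 2β = 196.4264°

wrap1=163.57_deg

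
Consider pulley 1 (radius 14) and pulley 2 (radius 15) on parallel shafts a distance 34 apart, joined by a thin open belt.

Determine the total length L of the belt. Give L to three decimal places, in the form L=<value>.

L=159.136

open belt: β = asin((r2−r1)/C) = asin(1/34) = 1.6854°
wrap1 = π − 2β = 176.6292°
wrap2 = π + 2β = 183.3708°
tangent length = C·cosβ = 33.9853
L = r1·wrap1 + r2·wrap2 + 2·C·cosβ = 14·3.0828 + 15·3.2004 + 2·33.9853 = 159.1356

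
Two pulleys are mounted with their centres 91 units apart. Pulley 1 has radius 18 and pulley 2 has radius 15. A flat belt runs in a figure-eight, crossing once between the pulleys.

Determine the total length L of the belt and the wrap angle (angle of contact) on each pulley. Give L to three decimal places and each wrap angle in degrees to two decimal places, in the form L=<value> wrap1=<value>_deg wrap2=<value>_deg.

L=297.776 wrap1=222.52_deg wrap2=222.52_deg

crossed belt: β = asin((r1+r2)/C) = asin(33/91) = 21.2623°
wrap1 = wrap2 = π + 2β = 222.5245°
tangent length = C·cosβ = 84.8057
L = (r1+r2)·wrap + 2·C·cosβ = 33·3.8838 + 2·84.8057 = 297.7762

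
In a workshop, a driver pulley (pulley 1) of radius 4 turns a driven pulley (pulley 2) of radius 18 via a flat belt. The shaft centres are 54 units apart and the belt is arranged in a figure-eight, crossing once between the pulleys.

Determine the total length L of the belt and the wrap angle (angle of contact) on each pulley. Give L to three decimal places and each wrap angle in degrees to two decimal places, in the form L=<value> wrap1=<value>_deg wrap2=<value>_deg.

L=186.209 wrap1=228.08_deg wrap2=228.08_deg

crossed belt: β = asin((r1+r2)/C) = asin(22/54) = 24.0421°
wrap1 = wrap2 = π + 2β = 228.0842°
tangent length = C·cosβ = 49.3153
L = (r1+r2)·wrap + 2·C·cosβ = 22·3.9808 + 2·49.3153 = 186.2087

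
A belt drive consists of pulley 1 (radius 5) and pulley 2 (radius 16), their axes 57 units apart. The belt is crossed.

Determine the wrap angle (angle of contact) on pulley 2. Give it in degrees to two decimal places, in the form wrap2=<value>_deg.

crossed belt: β = asin((r1+r2)/C) = asin(21/57) = 21.6183°
wrap1 = wrap2 = π + 2β = 223.2365°

wrap2=223.24_deg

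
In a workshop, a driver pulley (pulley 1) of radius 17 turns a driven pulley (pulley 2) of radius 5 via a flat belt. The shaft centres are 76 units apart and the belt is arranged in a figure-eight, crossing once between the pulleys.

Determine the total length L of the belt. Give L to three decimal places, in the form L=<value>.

L=227.529

crossed belt: β = asin((r1+r2)/C) = asin(22/76) = 16.8264°
wrap1 = wrap2 = π + 2β = 213.6529°
tangent length = C·cosβ = 72.7461
L = (r1+r2)·wrap + 2·C·cosβ = 22·3.7289 + 2·72.7461 = 227.5291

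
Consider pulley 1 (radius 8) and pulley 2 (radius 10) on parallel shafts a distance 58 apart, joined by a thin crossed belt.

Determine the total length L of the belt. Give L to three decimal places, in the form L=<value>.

L=178.181

crossed belt: β = asin((r1+r2)/C) = asin(18/58) = 18.0800°
wrap1 = wrap2 = π + 2β = 216.1600°
tangent length = C·cosβ = 55.1362
L = (r1+r2)·wrap + 2·C·cosβ = 18·3.7727 + 2·55.1362 = 178.1811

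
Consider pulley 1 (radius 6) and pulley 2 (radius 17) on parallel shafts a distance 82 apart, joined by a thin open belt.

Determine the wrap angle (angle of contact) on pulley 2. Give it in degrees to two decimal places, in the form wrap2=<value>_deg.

wrap2=195.42_deg

open belt: β = asin((r2−r1)/C) = asin(11/82) = 7.7093°
wrap1 = π − 2β = 164.5815°
wrap2 = π + 2β = 195.4185°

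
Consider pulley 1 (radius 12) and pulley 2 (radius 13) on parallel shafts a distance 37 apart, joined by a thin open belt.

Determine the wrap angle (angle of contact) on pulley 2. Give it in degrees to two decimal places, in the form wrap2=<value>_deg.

open belt: β = asin((r2−r1)/C) = asin(1/37) = 1.5487°
wrap1 = π − 2β = 176.9026°
wrap2 = π + 2β = 183.0974°

wrap2=183.10_deg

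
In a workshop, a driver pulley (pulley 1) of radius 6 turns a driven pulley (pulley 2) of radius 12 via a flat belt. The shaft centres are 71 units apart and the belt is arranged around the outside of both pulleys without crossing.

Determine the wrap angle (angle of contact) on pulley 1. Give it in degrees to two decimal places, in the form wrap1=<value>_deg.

wrap1=170.30_deg

open belt: β = asin((r2−r1)/C) = asin(6/71) = 4.8477°
wrap1 = π − 2β = 170.3046°
wrap2 = π + 2β = 189.6954°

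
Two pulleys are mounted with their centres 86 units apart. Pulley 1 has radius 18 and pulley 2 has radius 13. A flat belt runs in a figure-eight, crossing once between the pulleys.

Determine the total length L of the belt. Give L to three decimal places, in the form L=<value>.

crossed belt: β = asin((r1+r2)/C) = asin(31/86) = 21.1288°
wrap1 = wrap2 = π + 2β = 222.2575°
tangent length = C·cosβ = 80.2185
L = (r1+r2)·wrap + 2·C·cosβ = 31·3.8791 + 2·80.2185 = 280.6898

L=280.690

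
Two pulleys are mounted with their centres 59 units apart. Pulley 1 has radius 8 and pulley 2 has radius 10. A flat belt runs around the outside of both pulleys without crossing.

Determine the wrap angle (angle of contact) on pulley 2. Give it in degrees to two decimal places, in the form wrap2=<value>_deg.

wrap2=183.89_deg

open belt: β = asin((r2−r1)/C) = asin(2/59) = 1.9426°
wrap1 = π − 2β = 176.1148°
wrap2 = π + 2β = 183.8852°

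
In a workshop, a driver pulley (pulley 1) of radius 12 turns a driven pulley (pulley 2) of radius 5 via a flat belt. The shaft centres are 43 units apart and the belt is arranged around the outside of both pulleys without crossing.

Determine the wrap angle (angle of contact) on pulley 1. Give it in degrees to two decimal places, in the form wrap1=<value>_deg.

open belt: β = asin((r2−r1)/C) = asin(-7/43) = -9.3689°
wrap1 = π − 2β = 198.7378°
wrap2 = π + 2β = 161.2622°

wrap1=198.74_deg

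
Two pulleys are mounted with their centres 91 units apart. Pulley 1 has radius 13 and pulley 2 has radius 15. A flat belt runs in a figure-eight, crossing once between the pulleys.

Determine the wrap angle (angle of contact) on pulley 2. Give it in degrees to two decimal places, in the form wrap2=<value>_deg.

crossed belt: β = asin((r1+r2)/C) = asin(28/91) = 17.9202°
wrap1 = wrap2 = π + 2β = 215.8404°

wrap2=215.84_deg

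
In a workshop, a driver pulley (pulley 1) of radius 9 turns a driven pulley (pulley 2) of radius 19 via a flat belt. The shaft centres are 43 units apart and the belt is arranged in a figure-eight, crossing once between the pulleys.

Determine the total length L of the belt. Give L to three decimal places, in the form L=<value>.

crossed belt: β = asin((r1+r2)/C) = asin(28/43) = 40.6293°
wrap1 = wrap2 = π + 2β = 261.2587°
tangent length = C·cosβ = 32.6343
L = (r1+r2)·wrap + 2·C·cosβ = 28·4.5598 + 2·32.6343 = 192.9437

L=192.944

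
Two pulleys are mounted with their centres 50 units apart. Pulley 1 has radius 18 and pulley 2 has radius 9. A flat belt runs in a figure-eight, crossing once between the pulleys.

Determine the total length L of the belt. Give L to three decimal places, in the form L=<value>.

crossed belt: β = asin((r1+r2)/C) = asin(27/50) = 32.6836°
wrap1 = wrap2 = π + 2β = 245.3673°
tangent length = C·cosβ = 42.0833
L = (r1+r2)·wrap + 2·C·cosβ = 27·4.2825 + 2·42.0833 = 199.7931

L=199.793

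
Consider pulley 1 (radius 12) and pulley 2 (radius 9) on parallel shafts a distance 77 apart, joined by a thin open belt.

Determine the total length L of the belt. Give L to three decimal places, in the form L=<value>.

L=220.090

open belt: β = asin((r2−r1)/C) = asin(-3/77) = -2.2329°
wrap1 = π − 2β = 184.4657°
wrap2 = π + 2β = 175.5343°
tangent length = C·cosβ = 76.9415
L = r1·wrap1 + r2·wrap2 + 2·C·cosβ = 12·3.2195 + 9·3.0637 + 2·76.9415 = 220.0903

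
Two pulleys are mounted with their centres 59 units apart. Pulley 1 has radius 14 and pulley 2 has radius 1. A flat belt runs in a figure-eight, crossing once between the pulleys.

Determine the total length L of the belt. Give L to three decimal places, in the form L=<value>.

L=168.958

crossed belt: β = asin((r1+r2)/C) = asin(15/59) = 14.7284°
wrap1 = wrap2 = π + 2β = 209.4568°
tangent length = C·cosβ = 57.0614
L = (r1+r2)·wrap + 2·C·cosβ = 15·3.6557 + 2·57.0614 = 168.9584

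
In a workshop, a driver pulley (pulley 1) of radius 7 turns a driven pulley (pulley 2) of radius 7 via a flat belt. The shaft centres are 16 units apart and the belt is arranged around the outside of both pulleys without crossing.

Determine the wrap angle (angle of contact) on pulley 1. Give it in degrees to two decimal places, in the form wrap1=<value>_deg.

open belt: β = asin((r2−r1)/C) = asin(0/16) = 0.0000°
wrap1 = π − 2β = 180.0000°
wrap2 = π + 2β = 180.0000°

wrap1=180.00_deg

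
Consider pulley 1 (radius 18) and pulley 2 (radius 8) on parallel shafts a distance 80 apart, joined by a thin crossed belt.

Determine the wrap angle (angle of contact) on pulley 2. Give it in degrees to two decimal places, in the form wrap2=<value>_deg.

wrap2=217.93_deg

crossed belt: β = asin((r1+r2)/C) = asin(26/80) = 18.9656°
wrap1 = wrap2 = π + 2β = 217.9311°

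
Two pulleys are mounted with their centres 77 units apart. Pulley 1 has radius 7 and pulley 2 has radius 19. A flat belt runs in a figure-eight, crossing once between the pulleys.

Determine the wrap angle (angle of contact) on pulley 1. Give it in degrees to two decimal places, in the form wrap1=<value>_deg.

crossed belt: β = asin((r1+r2)/C) = asin(26/77) = 19.7345°
wrap1 = wrap2 = π + 2β = 219.4690°

wrap1=219.47_deg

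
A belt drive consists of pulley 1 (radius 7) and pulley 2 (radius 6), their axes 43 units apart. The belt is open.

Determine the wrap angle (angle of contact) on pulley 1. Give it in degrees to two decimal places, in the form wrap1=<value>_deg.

open belt: β = asin((r2−r1)/C) = asin(-1/43) = -1.3326°
wrap1 = π − 2β = 182.6652°
wrap2 = π + 2β = 177.3348°

wrap1=182.67_deg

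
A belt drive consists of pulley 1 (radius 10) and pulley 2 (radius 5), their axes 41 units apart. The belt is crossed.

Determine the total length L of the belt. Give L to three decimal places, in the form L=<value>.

L=134.676

crossed belt: β = asin((r1+r2)/C) = asin(15/41) = 21.4601°
wrap1 = wrap2 = π + 2β = 222.9203°
tangent length = C·cosβ = 38.1576
L = (r1+r2)·wrap + 2·C·cosβ = 15·3.8907 + 2·38.1576 = 134.6755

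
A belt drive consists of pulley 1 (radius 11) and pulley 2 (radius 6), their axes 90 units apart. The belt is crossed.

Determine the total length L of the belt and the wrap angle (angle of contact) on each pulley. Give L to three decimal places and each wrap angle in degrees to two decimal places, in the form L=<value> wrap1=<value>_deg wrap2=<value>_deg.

crossed belt: β = asin((r1+r2)/C) = asin(17/90) = 10.8879°
wrap1 = wrap2 = π + 2β = 201.7759°
tangent length = C·cosβ = 88.3799
L = (r1+r2)·wrap + 2·C·cosβ = 17·3.5217 + 2·88.3799 = 236.6278

L=236.628 wrap1=201.78_deg wrap2=201.78_deg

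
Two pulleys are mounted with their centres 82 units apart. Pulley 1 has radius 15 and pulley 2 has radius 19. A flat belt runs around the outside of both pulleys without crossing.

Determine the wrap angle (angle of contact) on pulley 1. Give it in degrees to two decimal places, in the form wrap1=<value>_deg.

wrap1=174.41_deg

open belt: β = asin((r2−r1)/C) = asin(4/82) = 2.7960°
wrap1 = π − 2β = 174.4079°
wrap2 = π + 2β = 185.5921°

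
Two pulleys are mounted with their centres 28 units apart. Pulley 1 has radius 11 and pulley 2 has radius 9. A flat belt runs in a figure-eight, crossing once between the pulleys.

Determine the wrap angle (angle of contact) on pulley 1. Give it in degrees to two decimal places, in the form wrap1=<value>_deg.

wrap1=271.17_deg

crossed belt: β = asin((r1+r2)/C) = asin(20/28) = 45.5847°
wrap1 = wrap2 = π + 2β = 271.1694°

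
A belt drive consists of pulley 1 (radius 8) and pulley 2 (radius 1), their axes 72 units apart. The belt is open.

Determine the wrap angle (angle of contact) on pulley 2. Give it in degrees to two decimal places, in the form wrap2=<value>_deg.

open belt: β = asin((r2−r1)/C) = asin(-7/72) = -5.5792°
wrap1 = π − 2β = 191.1585°
wrap2 = π + 2β = 168.8415°

wrap2=168.84_deg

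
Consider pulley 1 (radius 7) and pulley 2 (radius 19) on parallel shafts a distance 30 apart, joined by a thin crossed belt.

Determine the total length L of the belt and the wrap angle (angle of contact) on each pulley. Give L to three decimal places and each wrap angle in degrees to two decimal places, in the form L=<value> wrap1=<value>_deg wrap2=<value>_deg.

crossed belt: β = asin((r1+r2)/C) = asin(26/30) = 60.0736°
wrap1 = wrap2 = π + 2β = 300.1471°
tangent length = C·cosβ = 14.9666
L = (r1+r2)·wrap + 2·C·cosβ = 26·5.2386 + 2·14.9666 = 166.1357

L=166.136 wrap1=300.15_deg wrap2=300.15_deg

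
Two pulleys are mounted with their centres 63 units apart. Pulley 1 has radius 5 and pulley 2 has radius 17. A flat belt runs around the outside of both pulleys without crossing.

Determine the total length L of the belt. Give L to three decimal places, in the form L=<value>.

L=197.408

open belt: β = asin((r2−r1)/C) = asin(12/63) = 10.9806°
wrap1 = π − 2β = 158.0388°
wrap2 = π + 2β = 201.9612°
tangent length = C·cosβ = 61.8466
L = r1·wrap1 + r2·wrap2 + 2·C·cosβ = 5·2.7583 + 17·3.5249 + 2·61.8466 = 197.4077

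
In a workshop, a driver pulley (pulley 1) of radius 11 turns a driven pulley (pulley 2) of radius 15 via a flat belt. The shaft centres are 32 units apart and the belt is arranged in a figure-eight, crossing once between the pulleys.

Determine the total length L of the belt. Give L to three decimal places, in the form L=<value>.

L=168.309

crossed belt: β = asin((r1+r2)/C) = asin(26/32) = 54.3409°
wrap1 = wrap2 = π + 2β = 288.6818°
tangent length = C·cosβ = 18.6548
L = (r1+r2)·wrap + 2·C·cosβ = 26·5.0384 + 2·18.6548 = 168.3092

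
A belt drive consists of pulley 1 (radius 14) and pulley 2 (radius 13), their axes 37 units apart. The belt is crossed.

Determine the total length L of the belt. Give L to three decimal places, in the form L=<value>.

crossed belt: β = asin((r1+r2)/C) = asin(27/37) = 46.8637°
wrap1 = wrap2 = π + 2β = 273.7275°
tangent length = C·cosβ = 25.2982
L = (r1+r2)·wrap + 2·C·cosβ = 27·4.7774 + 2·25.2982 = 179.5875

L=179.587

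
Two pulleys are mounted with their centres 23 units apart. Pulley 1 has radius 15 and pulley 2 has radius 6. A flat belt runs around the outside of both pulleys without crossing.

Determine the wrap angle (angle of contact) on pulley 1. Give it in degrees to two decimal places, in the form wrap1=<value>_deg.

open belt: β = asin((r2−r1)/C) = asin(-9/23) = -23.0357°
wrap1 = π − 2β = 226.0714°
wrap2 = π + 2β = 133.9286°

wrap1=226.07_deg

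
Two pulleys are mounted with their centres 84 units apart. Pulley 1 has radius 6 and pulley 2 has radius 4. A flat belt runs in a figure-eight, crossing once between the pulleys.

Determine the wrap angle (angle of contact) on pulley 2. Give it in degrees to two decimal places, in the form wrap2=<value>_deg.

crossed belt: β = asin((r1+r2)/C) = asin(10/84) = 6.8371°
wrap1 = wrap2 = π + 2β = 193.6743°

wrap2=193.67_deg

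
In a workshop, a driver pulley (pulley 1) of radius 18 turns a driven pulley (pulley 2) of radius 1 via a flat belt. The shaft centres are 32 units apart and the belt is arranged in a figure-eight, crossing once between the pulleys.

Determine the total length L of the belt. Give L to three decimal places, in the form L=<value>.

crossed belt: β = asin((r1+r2)/C) = asin(19/32) = 36.4236°
wrap1 = wrap2 = π + 2β = 252.8471°
tangent length = C·cosβ = 25.7488
L = (r1+r2)·wrap + 2·C·cosβ = 19·4.4130 + 2·25.7488 = 135.3449

L=135.345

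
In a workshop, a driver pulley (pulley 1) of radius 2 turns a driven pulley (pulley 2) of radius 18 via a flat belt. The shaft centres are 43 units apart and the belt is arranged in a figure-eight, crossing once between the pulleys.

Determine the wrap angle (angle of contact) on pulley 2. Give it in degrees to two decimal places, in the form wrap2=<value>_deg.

wrap2=235.44_deg

crossed belt: β = asin((r1+r2)/C) = asin(20/43) = 27.7177°
wrap1 = wrap2 = π + 2β = 235.4355°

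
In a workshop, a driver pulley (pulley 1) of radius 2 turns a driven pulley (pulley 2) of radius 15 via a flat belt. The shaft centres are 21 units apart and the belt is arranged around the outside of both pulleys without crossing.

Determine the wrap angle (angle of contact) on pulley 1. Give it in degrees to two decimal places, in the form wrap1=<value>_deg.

open belt: β = asin((r2−r1)/C) = asin(13/21) = 38.2466°
wrap1 = π − 2β = 103.5068°
wrap2 = π + 2β = 256.4932°

wrap1=103.51_deg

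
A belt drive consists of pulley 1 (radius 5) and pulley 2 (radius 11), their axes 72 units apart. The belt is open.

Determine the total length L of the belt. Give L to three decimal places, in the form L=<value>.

open belt: β = asin((r2−r1)/C) = asin(6/72) = 4.7802°
wrap1 = π − 2β = 170.4396°
wrap2 = π + 2β = 189.5604°
tangent length = C·cosβ = 71.7496
L = r1·wrap1 + r2·wrap2 + 2·C·cosβ = 5·2.9747 + 11·3.3085 + 2·71.7496 = 194.7658

L=194.766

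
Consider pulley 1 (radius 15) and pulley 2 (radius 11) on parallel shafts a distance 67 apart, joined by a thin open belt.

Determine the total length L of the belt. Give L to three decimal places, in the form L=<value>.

open belt: β = asin((r2−r1)/C) = asin(-4/67) = -3.4227°
wrap1 = π − 2β = 186.8454°
wrap2 = π + 2β = 173.1546°
tangent length = C·cosβ = 66.8805
L = r1·wrap1 + r2·wrap2 + 2·C·cosβ = 15·3.2611 + 11·3.0221 + 2·66.8805 = 215.9203

L=215.920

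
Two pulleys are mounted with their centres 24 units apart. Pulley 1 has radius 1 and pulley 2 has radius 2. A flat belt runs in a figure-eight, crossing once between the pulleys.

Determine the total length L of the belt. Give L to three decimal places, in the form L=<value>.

crossed belt: β = asin((r1+r2)/C) = asin(3/24) = 7.1808°
wrap1 = wrap2 = π + 2β = 194.3615°
tangent length = C·cosβ = 23.8118
L = (r1+r2)·wrap + 2·C·cosβ = 3·3.3922 + 2·23.8118 = 57.8003

L=57.800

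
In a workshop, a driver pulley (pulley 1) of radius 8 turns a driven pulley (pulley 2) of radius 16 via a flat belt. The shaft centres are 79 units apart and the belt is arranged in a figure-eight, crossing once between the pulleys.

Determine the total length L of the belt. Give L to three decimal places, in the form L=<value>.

L=240.747

crossed belt: β = asin((r1+r2)/C) = asin(24/79) = 17.6858°
wrap1 = wrap2 = π + 2β = 215.3717°
tangent length = C·cosβ = 75.2662
L = (r1+r2)·wrap + 2·C·cosβ = 24·3.7589 + 2·75.2662 = 240.7471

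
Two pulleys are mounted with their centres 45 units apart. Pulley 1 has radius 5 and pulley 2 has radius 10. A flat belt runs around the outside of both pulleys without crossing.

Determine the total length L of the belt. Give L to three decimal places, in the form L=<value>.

open belt: β = asin((r2−r1)/C) = asin(5/45) = 6.3794°
wrap1 = π − 2β = 167.2413°
wrap2 = π + 2β = 192.7587°
tangent length = C·cosβ = 44.7214
L = r1·wrap1 + r2·wrap2 + 2·C·cosβ = 5·2.9189 + 10·3.3643 + 2·44.7214 = 137.6800

L=137.680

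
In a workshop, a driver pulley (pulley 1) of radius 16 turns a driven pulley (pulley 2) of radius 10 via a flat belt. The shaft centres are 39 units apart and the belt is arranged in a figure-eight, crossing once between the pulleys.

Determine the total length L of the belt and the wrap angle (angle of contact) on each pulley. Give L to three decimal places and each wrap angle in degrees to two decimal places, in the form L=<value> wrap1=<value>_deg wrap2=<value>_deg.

crossed belt: β = asin((r1+r2)/C) = asin(26/39) = 41.8103°
wrap1 = wrap2 = π + 2β = 263.6206°
tangent length = C·cosβ = 29.0689
L = (r1+r2)·wrap + 2·C·cosβ = 26·4.6010 + 2·29.0689 = 177.7650

L=177.765 wrap1=263.62_deg wrap2=263.62_deg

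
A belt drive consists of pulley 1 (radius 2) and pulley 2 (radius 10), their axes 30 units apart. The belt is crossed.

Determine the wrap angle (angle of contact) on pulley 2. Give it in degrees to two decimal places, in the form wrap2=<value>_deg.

crossed belt: β = asin((r1+r2)/C) = asin(12/30) = 23.5782°
wrap1 = wrap2 = π + 2β = 227.1564°

wrap2=227.16_deg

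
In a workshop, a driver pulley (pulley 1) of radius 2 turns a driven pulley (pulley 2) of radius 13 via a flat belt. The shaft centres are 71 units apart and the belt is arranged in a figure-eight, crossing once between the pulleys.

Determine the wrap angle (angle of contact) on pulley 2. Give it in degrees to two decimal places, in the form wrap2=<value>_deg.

crossed belt: β = asin((r1+r2)/C) = asin(15/71) = 12.1966°
wrap1 = wrap2 = π + 2β = 204.3933°

wrap2=204.39_deg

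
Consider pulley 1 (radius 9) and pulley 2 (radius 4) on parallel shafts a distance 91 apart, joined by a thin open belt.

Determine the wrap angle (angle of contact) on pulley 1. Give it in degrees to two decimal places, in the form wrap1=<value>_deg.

wrap1=186.30_deg

open belt: β = asin((r2−r1)/C) = asin(-5/91) = -3.1497°
wrap1 = π − 2β = 186.2994°
wrap2 = π + 2β = 173.7006°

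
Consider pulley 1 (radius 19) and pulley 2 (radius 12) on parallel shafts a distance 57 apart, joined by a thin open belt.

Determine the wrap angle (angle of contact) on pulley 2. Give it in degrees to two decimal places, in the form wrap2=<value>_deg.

open belt: β = asin((r2−r1)/C) = asin(-7/57) = -7.0541°
wrap1 = π − 2β = 194.1083°
wrap2 = π + 2β = 165.8917°

wrap2=165.89_deg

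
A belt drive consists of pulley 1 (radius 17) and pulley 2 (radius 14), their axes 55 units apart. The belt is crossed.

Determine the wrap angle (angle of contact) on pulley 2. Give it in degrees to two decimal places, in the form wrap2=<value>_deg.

wrap2=248.62_deg

crossed belt: β = asin((r1+r2)/C) = asin(31/55) = 34.3077°
wrap1 = wrap2 = π + 2β = 248.6153°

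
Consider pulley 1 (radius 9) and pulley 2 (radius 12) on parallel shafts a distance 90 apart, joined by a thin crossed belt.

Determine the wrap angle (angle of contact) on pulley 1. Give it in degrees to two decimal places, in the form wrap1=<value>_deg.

wrap1=206.99_deg

crossed belt: β = asin((r1+r2)/C) = asin(21/90) = 13.4934°
wrap1 = wrap2 = π + 2β = 206.9868°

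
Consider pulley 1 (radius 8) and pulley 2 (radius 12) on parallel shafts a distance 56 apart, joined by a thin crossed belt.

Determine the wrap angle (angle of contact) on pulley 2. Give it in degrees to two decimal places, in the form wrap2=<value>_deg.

crossed belt: β = asin((r1+r2)/C) = asin(20/56) = 20.9248°
wrap1 = wrap2 = π + 2β = 221.8497°

wrap2=221.85_deg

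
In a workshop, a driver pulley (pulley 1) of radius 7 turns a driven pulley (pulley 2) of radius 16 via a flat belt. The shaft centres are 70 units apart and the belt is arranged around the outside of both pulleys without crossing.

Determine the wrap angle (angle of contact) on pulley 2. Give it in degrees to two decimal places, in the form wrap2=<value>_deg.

wrap2=194.77_deg

open belt: β = asin((r2−r1)/C) = asin(9/70) = 7.3870°
wrap1 = π − 2β = 165.2259°
wrap2 = π + 2β = 194.7741°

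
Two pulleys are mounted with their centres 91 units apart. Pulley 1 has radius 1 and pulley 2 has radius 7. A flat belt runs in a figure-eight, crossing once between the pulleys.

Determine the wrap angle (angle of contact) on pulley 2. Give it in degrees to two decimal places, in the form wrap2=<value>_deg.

crossed belt: β = asin((r1+r2)/C) = asin(8/91) = 5.0435°
wrap1 = wrap2 = π + 2β = 190.0870°

wrap2=190.09_deg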